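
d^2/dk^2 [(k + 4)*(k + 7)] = 2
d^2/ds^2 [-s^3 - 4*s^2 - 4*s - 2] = -6*s - 8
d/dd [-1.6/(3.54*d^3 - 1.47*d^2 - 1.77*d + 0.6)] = (16.992*d^2 - 4.704*d - 2.832)/(3.54*d^3 - 1.47*d^2 - 1.77*d + 0.6)^2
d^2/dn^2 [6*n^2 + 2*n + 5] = 12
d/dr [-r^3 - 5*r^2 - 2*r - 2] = -3*r^2 - 10*r - 2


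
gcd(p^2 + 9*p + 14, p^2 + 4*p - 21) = p + 7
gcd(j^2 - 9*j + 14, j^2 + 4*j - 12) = j - 2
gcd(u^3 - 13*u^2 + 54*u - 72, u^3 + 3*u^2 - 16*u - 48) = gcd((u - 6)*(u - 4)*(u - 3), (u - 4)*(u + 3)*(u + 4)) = u - 4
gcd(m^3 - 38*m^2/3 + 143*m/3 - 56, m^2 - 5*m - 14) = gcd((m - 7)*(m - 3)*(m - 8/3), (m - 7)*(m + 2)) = m - 7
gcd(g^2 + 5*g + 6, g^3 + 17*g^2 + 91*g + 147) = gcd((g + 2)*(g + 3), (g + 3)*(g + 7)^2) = g + 3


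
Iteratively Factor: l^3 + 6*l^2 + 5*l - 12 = (l + 4)*(l^2 + 2*l - 3) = (l - 1)*(l + 4)*(l + 3)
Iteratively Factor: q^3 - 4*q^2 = (q)*(q^2 - 4*q) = q^2*(q - 4)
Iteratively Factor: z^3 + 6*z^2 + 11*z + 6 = (z + 1)*(z^2 + 5*z + 6) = (z + 1)*(z + 2)*(z + 3)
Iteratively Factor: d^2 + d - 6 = (d + 3)*(d - 2)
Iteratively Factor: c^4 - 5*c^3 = (c)*(c^3 - 5*c^2) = c^2*(c^2 - 5*c) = c^3*(c - 5)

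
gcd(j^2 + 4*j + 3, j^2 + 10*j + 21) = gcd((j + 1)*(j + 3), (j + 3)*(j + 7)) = j + 3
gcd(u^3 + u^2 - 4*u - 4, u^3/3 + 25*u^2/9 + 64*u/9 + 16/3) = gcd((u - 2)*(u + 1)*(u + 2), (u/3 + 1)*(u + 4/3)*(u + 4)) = 1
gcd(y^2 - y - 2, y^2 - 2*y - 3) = y + 1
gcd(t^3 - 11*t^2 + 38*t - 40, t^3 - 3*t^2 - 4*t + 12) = t - 2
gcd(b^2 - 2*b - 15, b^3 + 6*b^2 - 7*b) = 1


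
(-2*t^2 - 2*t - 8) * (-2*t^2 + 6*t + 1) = 4*t^4 - 8*t^3 + 2*t^2 - 50*t - 8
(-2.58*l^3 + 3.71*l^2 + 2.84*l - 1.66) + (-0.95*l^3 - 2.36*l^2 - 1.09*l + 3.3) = -3.53*l^3 + 1.35*l^2 + 1.75*l + 1.64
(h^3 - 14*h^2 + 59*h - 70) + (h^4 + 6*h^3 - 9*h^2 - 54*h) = h^4 + 7*h^3 - 23*h^2 + 5*h - 70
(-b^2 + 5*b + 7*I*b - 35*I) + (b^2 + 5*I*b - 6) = 5*b + 12*I*b - 6 - 35*I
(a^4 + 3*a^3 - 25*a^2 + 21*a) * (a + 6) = a^5 + 9*a^4 - 7*a^3 - 129*a^2 + 126*a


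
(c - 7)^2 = c^2 - 14*c + 49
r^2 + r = r*(r + 1)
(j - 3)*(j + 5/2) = j^2 - j/2 - 15/2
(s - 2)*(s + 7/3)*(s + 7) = s^3 + 22*s^2/3 - 7*s/3 - 98/3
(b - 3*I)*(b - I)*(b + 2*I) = b^3 - 2*I*b^2 + 5*b - 6*I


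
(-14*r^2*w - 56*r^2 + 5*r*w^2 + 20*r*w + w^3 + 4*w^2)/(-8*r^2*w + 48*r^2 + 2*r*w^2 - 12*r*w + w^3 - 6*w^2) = (7*r*w + 28*r + w^2 + 4*w)/(4*r*w - 24*r + w^2 - 6*w)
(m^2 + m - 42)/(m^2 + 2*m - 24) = (m^2 + m - 42)/(m^2 + 2*m - 24)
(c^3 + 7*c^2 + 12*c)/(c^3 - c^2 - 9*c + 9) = c*(c + 4)/(c^2 - 4*c + 3)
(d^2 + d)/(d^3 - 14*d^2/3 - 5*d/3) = 3*(d + 1)/(3*d^2 - 14*d - 5)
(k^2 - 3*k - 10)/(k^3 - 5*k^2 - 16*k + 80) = (k + 2)/(k^2 - 16)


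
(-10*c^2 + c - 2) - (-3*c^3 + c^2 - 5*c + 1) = 3*c^3 - 11*c^2 + 6*c - 3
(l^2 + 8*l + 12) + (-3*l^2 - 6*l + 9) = -2*l^2 + 2*l + 21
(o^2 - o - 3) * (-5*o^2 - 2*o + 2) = -5*o^4 + 3*o^3 + 19*o^2 + 4*o - 6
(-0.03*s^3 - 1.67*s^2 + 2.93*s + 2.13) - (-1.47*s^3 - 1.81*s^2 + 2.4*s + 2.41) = 1.44*s^3 + 0.14*s^2 + 0.53*s - 0.28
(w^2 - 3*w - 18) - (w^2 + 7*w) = -10*w - 18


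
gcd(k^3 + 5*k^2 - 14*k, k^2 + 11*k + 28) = k + 7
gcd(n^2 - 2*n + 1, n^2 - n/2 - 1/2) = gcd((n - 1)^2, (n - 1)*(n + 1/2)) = n - 1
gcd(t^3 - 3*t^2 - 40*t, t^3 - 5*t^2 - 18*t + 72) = 1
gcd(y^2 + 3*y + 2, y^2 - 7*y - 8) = y + 1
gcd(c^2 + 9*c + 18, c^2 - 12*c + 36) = 1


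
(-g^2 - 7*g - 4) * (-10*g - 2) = 10*g^3 + 72*g^2 + 54*g + 8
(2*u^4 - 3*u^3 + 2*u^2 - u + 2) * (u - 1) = 2*u^5 - 5*u^4 + 5*u^3 - 3*u^2 + 3*u - 2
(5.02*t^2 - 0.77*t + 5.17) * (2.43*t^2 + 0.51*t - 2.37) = 12.1986*t^4 + 0.6891*t^3 + 0.273000000000001*t^2 + 4.4616*t - 12.2529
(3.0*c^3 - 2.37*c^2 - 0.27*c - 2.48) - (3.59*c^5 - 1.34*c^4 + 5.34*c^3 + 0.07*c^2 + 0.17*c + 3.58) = -3.59*c^5 + 1.34*c^4 - 2.34*c^3 - 2.44*c^2 - 0.44*c - 6.06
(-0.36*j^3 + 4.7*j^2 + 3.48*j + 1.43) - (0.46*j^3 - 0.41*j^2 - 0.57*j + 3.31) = -0.82*j^3 + 5.11*j^2 + 4.05*j - 1.88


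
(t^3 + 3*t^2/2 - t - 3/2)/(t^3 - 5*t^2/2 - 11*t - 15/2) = (t - 1)/(t - 5)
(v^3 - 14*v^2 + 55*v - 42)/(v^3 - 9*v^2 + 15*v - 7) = (v - 6)/(v - 1)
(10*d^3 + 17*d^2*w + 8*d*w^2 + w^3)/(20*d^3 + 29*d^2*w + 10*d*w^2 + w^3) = (2*d + w)/(4*d + w)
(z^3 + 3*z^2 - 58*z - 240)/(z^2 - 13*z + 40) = (z^2 + 11*z + 30)/(z - 5)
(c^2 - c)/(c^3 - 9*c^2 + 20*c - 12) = c/(c^2 - 8*c + 12)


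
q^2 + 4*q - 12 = (q - 2)*(q + 6)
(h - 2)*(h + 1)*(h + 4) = h^3 + 3*h^2 - 6*h - 8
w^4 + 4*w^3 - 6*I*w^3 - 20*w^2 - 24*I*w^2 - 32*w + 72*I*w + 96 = (w - 2)*(w + 6)*(w - 4*I)*(w - 2*I)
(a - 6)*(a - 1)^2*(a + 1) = a^4 - 7*a^3 + 5*a^2 + 7*a - 6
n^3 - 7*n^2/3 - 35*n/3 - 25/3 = (n - 5)*(n + 1)*(n + 5/3)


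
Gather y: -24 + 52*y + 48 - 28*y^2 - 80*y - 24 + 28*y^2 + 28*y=0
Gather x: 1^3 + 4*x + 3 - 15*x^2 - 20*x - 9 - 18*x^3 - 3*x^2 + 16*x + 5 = -18*x^3 - 18*x^2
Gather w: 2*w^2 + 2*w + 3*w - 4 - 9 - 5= 2*w^2 + 5*w - 18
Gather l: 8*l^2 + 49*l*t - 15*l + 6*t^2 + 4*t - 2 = 8*l^2 + l*(49*t - 15) + 6*t^2 + 4*t - 2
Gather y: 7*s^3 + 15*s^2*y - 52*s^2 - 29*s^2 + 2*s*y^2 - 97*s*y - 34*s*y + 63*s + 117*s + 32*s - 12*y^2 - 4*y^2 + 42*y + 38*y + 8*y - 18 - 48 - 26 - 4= 7*s^3 - 81*s^2 + 212*s + y^2*(2*s - 16) + y*(15*s^2 - 131*s + 88) - 96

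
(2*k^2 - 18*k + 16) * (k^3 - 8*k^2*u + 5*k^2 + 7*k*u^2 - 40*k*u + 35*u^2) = 2*k^5 - 16*k^4*u - 8*k^4 + 14*k^3*u^2 + 64*k^3*u - 74*k^3 - 56*k^2*u^2 + 592*k^2*u + 80*k^2 - 518*k*u^2 - 640*k*u + 560*u^2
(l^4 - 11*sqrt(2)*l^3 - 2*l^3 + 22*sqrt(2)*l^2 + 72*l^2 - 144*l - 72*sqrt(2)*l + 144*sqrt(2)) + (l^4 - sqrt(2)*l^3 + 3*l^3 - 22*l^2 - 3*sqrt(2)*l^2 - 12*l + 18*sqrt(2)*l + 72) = 2*l^4 - 12*sqrt(2)*l^3 + l^3 + 19*sqrt(2)*l^2 + 50*l^2 - 156*l - 54*sqrt(2)*l + 72 + 144*sqrt(2)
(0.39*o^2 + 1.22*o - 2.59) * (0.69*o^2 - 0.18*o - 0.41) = 0.2691*o^4 + 0.7716*o^3 - 2.1666*o^2 - 0.034*o + 1.0619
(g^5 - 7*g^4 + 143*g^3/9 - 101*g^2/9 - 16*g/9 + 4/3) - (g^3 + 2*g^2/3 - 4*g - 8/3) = g^5 - 7*g^4 + 134*g^3/9 - 107*g^2/9 + 20*g/9 + 4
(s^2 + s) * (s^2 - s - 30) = s^4 - 31*s^2 - 30*s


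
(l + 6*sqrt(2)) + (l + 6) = 2*l + 6 + 6*sqrt(2)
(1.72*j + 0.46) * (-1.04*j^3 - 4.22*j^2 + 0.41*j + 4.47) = -1.7888*j^4 - 7.7368*j^3 - 1.236*j^2 + 7.877*j + 2.0562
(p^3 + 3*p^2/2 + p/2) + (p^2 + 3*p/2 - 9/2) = p^3 + 5*p^2/2 + 2*p - 9/2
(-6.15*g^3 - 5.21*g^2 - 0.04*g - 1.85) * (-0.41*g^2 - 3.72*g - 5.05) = 2.5215*g^5 + 25.0141*g^4 + 50.4551*g^3 + 27.2178*g^2 + 7.084*g + 9.3425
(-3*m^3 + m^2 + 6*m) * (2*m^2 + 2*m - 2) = -6*m^5 - 4*m^4 + 20*m^3 + 10*m^2 - 12*m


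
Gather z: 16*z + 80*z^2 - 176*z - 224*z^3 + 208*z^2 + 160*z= -224*z^3 + 288*z^2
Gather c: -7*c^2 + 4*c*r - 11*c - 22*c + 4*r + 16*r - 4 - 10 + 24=-7*c^2 + c*(4*r - 33) + 20*r + 10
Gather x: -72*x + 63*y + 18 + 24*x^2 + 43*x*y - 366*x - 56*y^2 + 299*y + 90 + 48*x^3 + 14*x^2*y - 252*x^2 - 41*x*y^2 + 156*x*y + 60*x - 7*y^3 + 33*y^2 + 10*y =48*x^3 + x^2*(14*y - 228) + x*(-41*y^2 + 199*y - 378) - 7*y^3 - 23*y^2 + 372*y + 108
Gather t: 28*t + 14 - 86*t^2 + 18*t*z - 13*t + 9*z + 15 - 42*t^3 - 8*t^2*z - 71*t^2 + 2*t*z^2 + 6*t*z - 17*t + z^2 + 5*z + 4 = -42*t^3 + t^2*(-8*z - 157) + t*(2*z^2 + 24*z - 2) + z^2 + 14*z + 33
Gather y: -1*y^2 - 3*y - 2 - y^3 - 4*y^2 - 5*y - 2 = -y^3 - 5*y^2 - 8*y - 4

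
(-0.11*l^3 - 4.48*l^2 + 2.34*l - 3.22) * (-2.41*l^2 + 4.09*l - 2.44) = 0.2651*l^5 + 10.3469*l^4 - 23.6942*l^3 + 28.262*l^2 - 18.8794*l + 7.8568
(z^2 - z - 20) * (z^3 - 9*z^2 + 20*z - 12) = z^5 - 10*z^4 + 9*z^3 + 148*z^2 - 388*z + 240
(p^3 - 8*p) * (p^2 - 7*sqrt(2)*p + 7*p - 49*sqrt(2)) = p^5 - 7*sqrt(2)*p^4 + 7*p^4 - 49*sqrt(2)*p^3 - 8*p^3 - 56*p^2 + 56*sqrt(2)*p^2 + 392*sqrt(2)*p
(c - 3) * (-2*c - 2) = -2*c^2 + 4*c + 6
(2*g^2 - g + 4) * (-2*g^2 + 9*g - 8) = -4*g^4 + 20*g^3 - 33*g^2 + 44*g - 32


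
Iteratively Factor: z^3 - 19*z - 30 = (z + 3)*(z^2 - 3*z - 10) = (z - 5)*(z + 3)*(z + 2)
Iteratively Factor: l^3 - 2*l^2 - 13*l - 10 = (l - 5)*(l^2 + 3*l + 2) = (l - 5)*(l + 1)*(l + 2)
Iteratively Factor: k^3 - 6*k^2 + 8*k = (k - 4)*(k^2 - 2*k) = (k - 4)*(k - 2)*(k)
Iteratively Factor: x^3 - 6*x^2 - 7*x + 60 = (x + 3)*(x^2 - 9*x + 20) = (x - 4)*(x + 3)*(x - 5)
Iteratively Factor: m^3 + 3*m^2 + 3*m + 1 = (m + 1)*(m^2 + 2*m + 1) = (m + 1)^2*(m + 1)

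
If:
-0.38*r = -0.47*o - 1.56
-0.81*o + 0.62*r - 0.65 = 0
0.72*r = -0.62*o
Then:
No Solution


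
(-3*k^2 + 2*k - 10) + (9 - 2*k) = -3*k^2 - 1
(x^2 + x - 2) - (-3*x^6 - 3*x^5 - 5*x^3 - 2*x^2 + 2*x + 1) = 3*x^6 + 3*x^5 + 5*x^3 + 3*x^2 - x - 3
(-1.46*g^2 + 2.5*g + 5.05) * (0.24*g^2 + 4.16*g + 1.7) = -0.3504*g^4 - 5.4736*g^3 + 9.13*g^2 + 25.258*g + 8.585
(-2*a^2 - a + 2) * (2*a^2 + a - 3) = -4*a^4 - 4*a^3 + 9*a^2 + 5*a - 6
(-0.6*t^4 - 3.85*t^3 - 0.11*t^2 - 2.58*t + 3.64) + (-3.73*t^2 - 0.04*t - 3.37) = -0.6*t^4 - 3.85*t^3 - 3.84*t^2 - 2.62*t + 0.27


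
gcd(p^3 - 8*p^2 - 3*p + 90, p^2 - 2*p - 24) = p - 6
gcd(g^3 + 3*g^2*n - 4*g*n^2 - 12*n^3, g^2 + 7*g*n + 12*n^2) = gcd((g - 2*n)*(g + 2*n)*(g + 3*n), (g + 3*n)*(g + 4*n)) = g + 3*n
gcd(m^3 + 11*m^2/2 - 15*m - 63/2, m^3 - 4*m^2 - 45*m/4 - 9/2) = m + 3/2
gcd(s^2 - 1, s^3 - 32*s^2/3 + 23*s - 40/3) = s - 1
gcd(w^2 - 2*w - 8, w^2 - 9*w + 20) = w - 4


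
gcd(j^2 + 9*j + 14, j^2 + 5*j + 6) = j + 2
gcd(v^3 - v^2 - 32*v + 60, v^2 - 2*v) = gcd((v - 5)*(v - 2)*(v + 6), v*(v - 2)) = v - 2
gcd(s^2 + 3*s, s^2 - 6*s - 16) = 1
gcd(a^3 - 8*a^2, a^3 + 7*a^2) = a^2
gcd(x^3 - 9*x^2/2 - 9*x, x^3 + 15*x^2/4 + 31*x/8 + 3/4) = x + 3/2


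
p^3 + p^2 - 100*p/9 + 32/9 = (p - 8/3)*(p - 1/3)*(p + 4)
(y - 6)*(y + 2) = y^2 - 4*y - 12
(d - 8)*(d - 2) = d^2 - 10*d + 16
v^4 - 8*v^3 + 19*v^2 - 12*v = v*(v - 4)*(v - 3)*(v - 1)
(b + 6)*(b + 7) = b^2 + 13*b + 42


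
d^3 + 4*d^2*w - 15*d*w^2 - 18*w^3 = (d - 3*w)*(d + w)*(d + 6*w)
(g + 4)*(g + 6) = g^2 + 10*g + 24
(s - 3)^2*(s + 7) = s^3 + s^2 - 33*s + 63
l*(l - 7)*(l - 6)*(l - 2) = l^4 - 15*l^3 + 68*l^2 - 84*l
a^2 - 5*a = a*(a - 5)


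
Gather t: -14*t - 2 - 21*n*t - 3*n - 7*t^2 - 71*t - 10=-3*n - 7*t^2 + t*(-21*n - 85) - 12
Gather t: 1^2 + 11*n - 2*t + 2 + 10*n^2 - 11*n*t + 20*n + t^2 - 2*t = 10*n^2 + 31*n + t^2 + t*(-11*n - 4) + 3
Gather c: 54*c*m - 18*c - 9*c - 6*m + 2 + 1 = c*(54*m - 27) - 6*m + 3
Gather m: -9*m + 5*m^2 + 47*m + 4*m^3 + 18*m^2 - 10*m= 4*m^3 + 23*m^2 + 28*m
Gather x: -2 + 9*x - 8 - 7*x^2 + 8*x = -7*x^2 + 17*x - 10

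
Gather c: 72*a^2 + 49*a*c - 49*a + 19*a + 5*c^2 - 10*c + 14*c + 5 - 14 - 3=72*a^2 - 30*a + 5*c^2 + c*(49*a + 4) - 12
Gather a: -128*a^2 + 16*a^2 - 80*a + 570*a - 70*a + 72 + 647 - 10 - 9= -112*a^2 + 420*a + 700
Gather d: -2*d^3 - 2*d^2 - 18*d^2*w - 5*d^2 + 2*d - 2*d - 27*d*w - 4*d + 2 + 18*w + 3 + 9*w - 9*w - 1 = -2*d^3 + d^2*(-18*w - 7) + d*(-27*w - 4) + 18*w + 4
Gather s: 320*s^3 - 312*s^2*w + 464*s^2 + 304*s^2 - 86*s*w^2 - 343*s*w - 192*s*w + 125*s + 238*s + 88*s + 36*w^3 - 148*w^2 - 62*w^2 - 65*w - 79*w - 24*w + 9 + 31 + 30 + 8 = 320*s^3 + s^2*(768 - 312*w) + s*(-86*w^2 - 535*w + 451) + 36*w^3 - 210*w^2 - 168*w + 78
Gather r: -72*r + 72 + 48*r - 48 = 24 - 24*r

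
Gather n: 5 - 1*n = 5 - n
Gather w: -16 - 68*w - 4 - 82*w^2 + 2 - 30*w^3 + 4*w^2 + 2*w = -30*w^3 - 78*w^2 - 66*w - 18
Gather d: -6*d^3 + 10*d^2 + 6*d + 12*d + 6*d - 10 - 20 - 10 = -6*d^3 + 10*d^2 + 24*d - 40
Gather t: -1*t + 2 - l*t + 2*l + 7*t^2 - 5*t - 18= 2*l + 7*t^2 + t*(-l - 6) - 16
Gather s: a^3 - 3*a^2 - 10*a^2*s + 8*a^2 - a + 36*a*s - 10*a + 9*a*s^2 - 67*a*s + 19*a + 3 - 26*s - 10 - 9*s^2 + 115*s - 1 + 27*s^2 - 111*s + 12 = a^3 + 5*a^2 + 8*a + s^2*(9*a + 18) + s*(-10*a^2 - 31*a - 22) + 4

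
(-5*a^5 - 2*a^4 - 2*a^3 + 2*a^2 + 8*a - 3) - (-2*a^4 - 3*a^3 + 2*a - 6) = -5*a^5 + a^3 + 2*a^2 + 6*a + 3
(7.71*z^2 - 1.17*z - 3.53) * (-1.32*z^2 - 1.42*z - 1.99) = -10.1772*z^4 - 9.4038*z^3 - 9.0219*z^2 + 7.3409*z + 7.0247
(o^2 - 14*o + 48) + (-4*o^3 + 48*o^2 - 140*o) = -4*o^3 + 49*o^2 - 154*o + 48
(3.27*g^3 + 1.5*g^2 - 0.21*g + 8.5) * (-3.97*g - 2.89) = -12.9819*g^4 - 15.4053*g^3 - 3.5013*g^2 - 33.1381*g - 24.565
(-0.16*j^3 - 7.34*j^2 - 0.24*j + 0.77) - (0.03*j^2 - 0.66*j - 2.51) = -0.16*j^3 - 7.37*j^2 + 0.42*j + 3.28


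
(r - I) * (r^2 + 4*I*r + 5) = r^3 + 3*I*r^2 + 9*r - 5*I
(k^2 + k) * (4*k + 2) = 4*k^3 + 6*k^2 + 2*k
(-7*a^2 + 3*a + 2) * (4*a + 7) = -28*a^3 - 37*a^2 + 29*a + 14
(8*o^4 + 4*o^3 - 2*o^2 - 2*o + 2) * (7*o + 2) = 56*o^5 + 44*o^4 - 6*o^3 - 18*o^2 + 10*o + 4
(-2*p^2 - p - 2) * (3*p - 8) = -6*p^3 + 13*p^2 + 2*p + 16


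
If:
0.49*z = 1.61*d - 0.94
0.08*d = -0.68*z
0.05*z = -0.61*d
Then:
No Solution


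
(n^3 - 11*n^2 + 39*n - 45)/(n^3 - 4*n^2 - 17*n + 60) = (n - 3)/(n + 4)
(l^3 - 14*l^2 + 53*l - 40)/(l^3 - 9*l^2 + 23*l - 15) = (l - 8)/(l - 3)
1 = 1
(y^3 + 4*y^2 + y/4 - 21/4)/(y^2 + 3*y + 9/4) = (2*y^2 + 5*y - 7)/(2*y + 3)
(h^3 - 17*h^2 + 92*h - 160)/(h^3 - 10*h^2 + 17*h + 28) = (h^2 - 13*h + 40)/(h^2 - 6*h - 7)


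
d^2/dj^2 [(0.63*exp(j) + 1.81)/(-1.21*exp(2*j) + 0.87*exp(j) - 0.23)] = (-0.922383*exp(4*j) - 11.263285*exp(3*j) + 6.768135*exp(2*j) + 0.51884*exp(j) - 0.395508)*exp(j)/(1.771561*exp(6*j) - 3.821301*exp(5*j) + 3.757776*exp(4*j) - 2.111229*exp(3*j) + 0.714288*exp(2*j) - 0.138069*exp(j) + 0.012167)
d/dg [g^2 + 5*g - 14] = 2*g + 5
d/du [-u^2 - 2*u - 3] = -2*u - 2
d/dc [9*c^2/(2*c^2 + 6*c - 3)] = 54*c*(c - 1)/(4*c^4 + 24*c^3 + 24*c^2 - 36*c + 9)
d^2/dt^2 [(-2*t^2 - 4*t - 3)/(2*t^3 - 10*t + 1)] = 4*(-4*t^6 - 24*t^5 - 96*t^4 - 26*t^3 + 114*t^2 + 9*t - 171)/(8*t^9 - 120*t^7 + 12*t^6 + 600*t^5 - 120*t^4 - 994*t^3 + 300*t^2 - 30*t + 1)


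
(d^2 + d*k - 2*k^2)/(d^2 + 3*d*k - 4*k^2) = (d + 2*k)/(d + 4*k)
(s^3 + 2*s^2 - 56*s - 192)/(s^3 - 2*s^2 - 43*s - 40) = (s^2 + 10*s + 24)/(s^2 + 6*s + 5)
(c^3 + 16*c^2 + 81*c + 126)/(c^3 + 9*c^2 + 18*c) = (c + 7)/c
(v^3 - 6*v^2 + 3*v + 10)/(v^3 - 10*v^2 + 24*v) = (v^3 - 6*v^2 + 3*v + 10)/(v*(v^2 - 10*v + 24))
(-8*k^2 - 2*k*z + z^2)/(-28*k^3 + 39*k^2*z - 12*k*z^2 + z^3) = (2*k + z)/(7*k^2 - 8*k*z + z^2)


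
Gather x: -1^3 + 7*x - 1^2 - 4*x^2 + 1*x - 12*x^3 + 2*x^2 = -12*x^3 - 2*x^2 + 8*x - 2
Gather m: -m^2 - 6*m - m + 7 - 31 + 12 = -m^2 - 7*m - 12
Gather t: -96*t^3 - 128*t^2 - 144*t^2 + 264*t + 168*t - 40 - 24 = -96*t^3 - 272*t^2 + 432*t - 64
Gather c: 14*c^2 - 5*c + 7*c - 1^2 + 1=14*c^2 + 2*c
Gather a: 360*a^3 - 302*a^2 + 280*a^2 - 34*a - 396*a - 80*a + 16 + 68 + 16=360*a^3 - 22*a^2 - 510*a + 100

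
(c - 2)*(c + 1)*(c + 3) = c^3 + 2*c^2 - 5*c - 6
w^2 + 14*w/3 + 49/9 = (w + 7/3)^2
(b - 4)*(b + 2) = b^2 - 2*b - 8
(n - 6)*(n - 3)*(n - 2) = n^3 - 11*n^2 + 36*n - 36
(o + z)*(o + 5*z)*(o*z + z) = o^3*z + 6*o^2*z^2 + o^2*z + 5*o*z^3 + 6*o*z^2 + 5*z^3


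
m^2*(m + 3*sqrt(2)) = m^3 + 3*sqrt(2)*m^2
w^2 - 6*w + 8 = (w - 4)*(w - 2)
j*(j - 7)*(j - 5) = j^3 - 12*j^2 + 35*j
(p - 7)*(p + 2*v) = p^2 + 2*p*v - 7*p - 14*v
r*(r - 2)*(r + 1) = r^3 - r^2 - 2*r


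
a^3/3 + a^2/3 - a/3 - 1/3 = (a/3 + 1/3)*(a - 1)*(a + 1)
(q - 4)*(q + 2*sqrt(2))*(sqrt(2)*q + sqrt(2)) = sqrt(2)*q^3 - 3*sqrt(2)*q^2 + 4*q^2 - 12*q - 4*sqrt(2)*q - 16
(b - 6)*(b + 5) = b^2 - b - 30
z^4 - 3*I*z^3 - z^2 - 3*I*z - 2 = (z - 2*I)*(z - I)^2*(z + I)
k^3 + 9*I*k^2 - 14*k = k*(k + 2*I)*(k + 7*I)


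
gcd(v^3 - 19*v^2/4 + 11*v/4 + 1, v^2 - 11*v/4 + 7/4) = v - 1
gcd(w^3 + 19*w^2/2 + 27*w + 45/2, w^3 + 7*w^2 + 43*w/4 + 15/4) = w^2 + 13*w/2 + 15/2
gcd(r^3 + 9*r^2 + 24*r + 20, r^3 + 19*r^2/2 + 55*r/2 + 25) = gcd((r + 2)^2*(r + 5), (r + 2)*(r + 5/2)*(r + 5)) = r^2 + 7*r + 10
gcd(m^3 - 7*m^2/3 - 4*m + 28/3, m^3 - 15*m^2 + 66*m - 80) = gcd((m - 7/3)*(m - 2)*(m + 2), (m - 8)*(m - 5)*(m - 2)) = m - 2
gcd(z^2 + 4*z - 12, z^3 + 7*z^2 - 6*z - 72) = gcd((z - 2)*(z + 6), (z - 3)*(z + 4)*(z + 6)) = z + 6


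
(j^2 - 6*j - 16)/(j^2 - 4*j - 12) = (j - 8)/(j - 6)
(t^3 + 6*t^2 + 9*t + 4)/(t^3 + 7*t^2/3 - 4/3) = 3*(t^2 + 5*t + 4)/(3*t^2 + 4*t - 4)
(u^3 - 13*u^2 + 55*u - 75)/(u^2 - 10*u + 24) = (u^3 - 13*u^2 + 55*u - 75)/(u^2 - 10*u + 24)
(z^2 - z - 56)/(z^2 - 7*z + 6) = (z^2 - z - 56)/(z^2 - 7*z + 6)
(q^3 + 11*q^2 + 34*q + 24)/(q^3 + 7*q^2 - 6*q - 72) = (q + 1)/(q - 3)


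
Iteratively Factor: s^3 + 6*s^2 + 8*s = (s)*(s^2 + 6*s + 8) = s*(s + 2)*(s + 4)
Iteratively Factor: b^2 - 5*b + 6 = (b - 3)*(b - 2)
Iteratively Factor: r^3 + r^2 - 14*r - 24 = (r + 2)*(r^2 - r - 12) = (r + 2)*(r + 3)*(r - 4)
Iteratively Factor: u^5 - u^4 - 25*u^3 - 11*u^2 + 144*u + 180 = (u - 3)*(u^4 + 2*u^3 - 19*u^2 - 68*u - 60) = (u - 5)*(u - 3)*(u^3 + 7*u^2 + 16*u + 12) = (u - 5)*(u - 3)*(u + 3)*(u^2 + 4*u + 4) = (u - 5)*(u - 3)*(u + 2)*(u + 3)*(u + 2)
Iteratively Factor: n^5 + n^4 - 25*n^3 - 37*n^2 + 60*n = (n + 4)*(n^4 - 3*n^3 - 13*n^2 + 15*n) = (n - 5)*(n + 4)*(n^3 + 2*n^2 - 3*n) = (n - 5)*(n + 3)*(n + 4)*(n^2 - n) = (n - 5)*(n - 1)*(n + 3)*(n + 4)*(n)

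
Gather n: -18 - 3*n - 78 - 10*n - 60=-13*n - 156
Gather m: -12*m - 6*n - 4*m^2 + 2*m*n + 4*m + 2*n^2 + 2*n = -4*m^2 + m*(2*n - 8) + 2*n^2 - 4*n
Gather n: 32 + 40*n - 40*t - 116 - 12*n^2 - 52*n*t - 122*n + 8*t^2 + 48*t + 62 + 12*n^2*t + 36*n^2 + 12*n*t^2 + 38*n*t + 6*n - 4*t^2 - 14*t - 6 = n^2*(12*t + 24) + n*(12*t^2 - 14*t - 76) + 4*t^2 - 6*t - 28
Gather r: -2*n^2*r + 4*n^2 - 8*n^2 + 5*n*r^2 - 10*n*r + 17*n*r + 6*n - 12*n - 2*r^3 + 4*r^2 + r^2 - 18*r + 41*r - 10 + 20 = -4*n^2 - 6*n - 2*r^3 + r^2*(5*n + 5) + r*(-2*n^2 + 7*n + 23) + 10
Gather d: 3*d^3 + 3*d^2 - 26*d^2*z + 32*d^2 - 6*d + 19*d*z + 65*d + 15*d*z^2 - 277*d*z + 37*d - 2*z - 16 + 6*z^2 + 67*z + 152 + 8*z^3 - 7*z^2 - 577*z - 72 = 3*d^3 + d^2*(35 - 26*z) + d*(15*z^2 - 258*z + 96) + 8*z^3 - z^2 - 512*z + 64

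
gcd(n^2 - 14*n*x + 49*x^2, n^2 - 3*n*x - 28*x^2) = -n + 7*x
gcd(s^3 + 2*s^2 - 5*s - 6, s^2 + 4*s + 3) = s^2 + 4*s + 3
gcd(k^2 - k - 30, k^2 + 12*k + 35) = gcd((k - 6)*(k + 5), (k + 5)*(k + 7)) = k + 5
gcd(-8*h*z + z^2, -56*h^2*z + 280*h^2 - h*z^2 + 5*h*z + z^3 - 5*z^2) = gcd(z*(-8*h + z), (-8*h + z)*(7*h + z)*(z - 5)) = -8*h + z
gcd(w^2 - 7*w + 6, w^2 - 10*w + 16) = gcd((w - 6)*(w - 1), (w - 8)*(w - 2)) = 1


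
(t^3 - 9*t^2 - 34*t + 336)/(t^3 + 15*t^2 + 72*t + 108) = (t^2 - 15*t + 56)/(t^2 + 9*t + 18)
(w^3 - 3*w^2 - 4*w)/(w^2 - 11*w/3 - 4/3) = 3*w*(w + 1)/(3*w + 1)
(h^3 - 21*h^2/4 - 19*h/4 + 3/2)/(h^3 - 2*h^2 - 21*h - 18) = (h - 1/4)/(h + 3)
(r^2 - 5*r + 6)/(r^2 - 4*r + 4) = (r - 3)/(r - 2)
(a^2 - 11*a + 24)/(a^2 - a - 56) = (a - 3)/(a + 7)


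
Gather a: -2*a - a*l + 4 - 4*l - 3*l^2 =a*(-l - 2) - 3*l^2 - 4*l + 4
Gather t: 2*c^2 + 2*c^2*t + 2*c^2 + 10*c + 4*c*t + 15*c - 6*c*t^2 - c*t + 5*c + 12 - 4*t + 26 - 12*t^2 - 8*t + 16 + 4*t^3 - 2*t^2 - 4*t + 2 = 4*c^2 + 30*c + 4*t^3 + t^2*(-6*c - 14) + t*(2*c^2 + 3*c - 16) + 56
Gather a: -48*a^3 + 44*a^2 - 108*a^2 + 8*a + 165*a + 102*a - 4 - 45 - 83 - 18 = -48*a^3 - 64*a^2 + 275*a - 150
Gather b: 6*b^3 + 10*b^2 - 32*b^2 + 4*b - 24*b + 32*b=6*b^3 - 22*b^2 + 12*b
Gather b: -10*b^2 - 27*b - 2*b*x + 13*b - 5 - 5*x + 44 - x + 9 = -10*b^2 + b*(-2*x - 14) - 6*x + 48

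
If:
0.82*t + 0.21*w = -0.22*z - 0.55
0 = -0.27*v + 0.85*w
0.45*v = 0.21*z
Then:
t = -0.306255380200861*z - 0.670731707317073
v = 0.466666666666667*z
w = 0.148235294117647*z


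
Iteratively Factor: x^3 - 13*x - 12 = (x - 4)*(x^2 + 4*x + 3) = (x - 4)*(x + 1)*(x + 3)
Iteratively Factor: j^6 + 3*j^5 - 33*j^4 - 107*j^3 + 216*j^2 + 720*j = (j)*(j^5 + 3*j^4 - 33*j^3 - 107*j^2 + 216*j + 720) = j*(j + 4)*(j^4 - j^3 - 29*j^2 + 9*j + 180) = j*(j - 3)*(j + 4)*(j^3 + 2*j^2 - 23*j - 60) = j*(j - 5)*(j - 3)*(j + 4)*(j^2 + 7*j + 12) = j*(j - 5)*(j - 3)*(j + 4)^2*(j + 3)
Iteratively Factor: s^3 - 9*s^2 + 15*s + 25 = (s + 1)*(s^2 - 10*s + 25) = (s - 5)*(s + 1)*(s - 5)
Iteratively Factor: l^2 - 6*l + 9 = (l - 3)*(l - 3)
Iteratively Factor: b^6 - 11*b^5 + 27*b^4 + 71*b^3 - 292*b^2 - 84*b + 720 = (b - 4)*(b^5 - 7*b^4 - b^3 + 67*b^2 - 24*b - 180) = (b - 4)*(b + 2)*(b^4 - 9*b^3 + 17*b^2 + 33*b - 90) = (b - 4)*(b - 3)*(b + 2)*(b^3 - 6*b^2 - b + 30) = (b - 4)*(b - 3)*(b + 2)^2*(b^2 - 8*b + 15) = (b - 5)*(b - 4)*(b - 3)*(b + 2)^2*(b - 3)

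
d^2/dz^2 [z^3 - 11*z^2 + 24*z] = 6*z - 22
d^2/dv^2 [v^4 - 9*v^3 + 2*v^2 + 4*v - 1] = 12*v^2 - 54*v + 4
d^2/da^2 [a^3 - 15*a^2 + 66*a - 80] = 6*a - 30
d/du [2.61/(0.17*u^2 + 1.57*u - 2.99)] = (-0.8874*u - 4.0977)/(0.17*u^2 + 1.57*u - 2.99)^2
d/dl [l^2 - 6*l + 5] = 2*l - 6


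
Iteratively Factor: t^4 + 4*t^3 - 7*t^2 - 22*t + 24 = (t + 3)*(t^3 + t^2 - 10*t + 8) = (t - 2)*(t + 3)*(t^2 + 3*t - 4) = (t - 2)*(t + 3)*(t + 4)*(t - 1)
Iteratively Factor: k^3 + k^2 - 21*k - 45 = (k - 5)*(k^2 + 6*k + 9) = (k - 5)*(k + 3)*(k + 3)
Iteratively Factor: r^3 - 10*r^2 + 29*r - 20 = (r - 5)*(r^2 - 5*r + 4) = (r - 5)*(r - 1)*(r - 4)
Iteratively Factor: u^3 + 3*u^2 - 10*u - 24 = (u + 4)*(u^2 - u - 6) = (u - 3)*(u + 4)*(u + 2)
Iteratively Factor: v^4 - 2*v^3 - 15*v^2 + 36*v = (v)*(v^3 - 2*v^2 - 15*v + 36) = v*(v - 3)*(v^2 + v - 12) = v*(v - 3)*(v + 4)*(v - 3)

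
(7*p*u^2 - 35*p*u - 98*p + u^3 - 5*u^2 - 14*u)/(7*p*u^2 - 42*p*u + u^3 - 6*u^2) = (u^2 - 5*u - 14)/(u*(u - 6))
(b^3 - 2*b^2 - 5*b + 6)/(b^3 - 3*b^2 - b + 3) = (b + 2)/(b + 1)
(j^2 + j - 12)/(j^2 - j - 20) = (j - 3)/(j - 5)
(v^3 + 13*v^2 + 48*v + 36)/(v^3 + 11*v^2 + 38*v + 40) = (v^3 + 13*v^2 + 48*v + 36)/(v^3 + 11*v^2 + 38*v + 40)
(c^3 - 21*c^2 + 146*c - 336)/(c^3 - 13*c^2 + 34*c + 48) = (c - 7)/(c + 1)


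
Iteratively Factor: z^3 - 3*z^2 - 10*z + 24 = (z - 2)*(z^2 - z - 12) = (z - 2)*(z + 3)*(z - 4)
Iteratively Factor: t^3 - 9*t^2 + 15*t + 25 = (t - 5)*(t^2 - 4*t - 5) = (t - 5)^2*(t + 1)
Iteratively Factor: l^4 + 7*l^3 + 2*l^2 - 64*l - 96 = (l - 3)*(l^3 + 10*l^2 + 32*l + 32) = (l - 3)*(l + 4)*(l^2 + 6*l + 8) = (l - 3)*(l + 4)^2*(l + 2)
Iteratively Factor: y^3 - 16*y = (y + 4)*(y^2 - 4*y) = (y - 4)*(y + 4)*(y)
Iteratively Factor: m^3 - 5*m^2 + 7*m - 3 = (m - 1)*(m^2 - 4*m + 3) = (m - 1)^2*(m - 3)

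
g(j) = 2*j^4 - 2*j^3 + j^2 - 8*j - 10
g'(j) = 8*j^3 - 6*j^2 + 2*j - 8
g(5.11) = 1072.05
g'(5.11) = 913.01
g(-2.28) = 91.19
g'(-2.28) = -138.57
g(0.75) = -15.65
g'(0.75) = -6.50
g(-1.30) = 12.20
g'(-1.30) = -38.32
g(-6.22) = 3553.32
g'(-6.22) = -2177.71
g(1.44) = -16.82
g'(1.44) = 6.33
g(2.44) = 18.27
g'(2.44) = 77.37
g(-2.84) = 196.71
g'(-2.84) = -245.32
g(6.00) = 2138.00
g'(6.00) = 1516.00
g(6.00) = 2138.00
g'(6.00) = 1516.00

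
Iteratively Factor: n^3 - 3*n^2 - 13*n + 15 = (n - 5)*(n^2 + 2*n - 3) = (n - 5)*(n - 1)*(n + 3)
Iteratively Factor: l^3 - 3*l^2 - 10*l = (l)*(l^2 - 3*l - 10) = l*(l + 2)*(l - 5)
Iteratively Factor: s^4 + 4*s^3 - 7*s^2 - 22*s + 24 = (s - 2)*(s^3 + 6*s^2 + 5*s - 12) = (s - 2)*(s - 1)*(s^2 + 7*s + 12) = (s - 2)*(s - 1)*(s + 4)*(s + 3)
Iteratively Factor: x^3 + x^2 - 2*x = (x + 2)*(x^2 - x) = x*(x + 2)*(x - 1)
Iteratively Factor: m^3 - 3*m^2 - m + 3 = (m - 1)*(m^2 - 2*m - 3) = (m - 1)*(m + 1)*(m - 3)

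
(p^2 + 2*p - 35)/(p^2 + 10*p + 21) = (p - 5)/(p + 3)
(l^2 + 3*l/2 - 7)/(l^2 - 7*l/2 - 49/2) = (l - 2)/(l - 7)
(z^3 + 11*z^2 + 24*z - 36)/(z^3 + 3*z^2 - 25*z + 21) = (z^2 + 12*z + 36)/(z^2 + 4*z - 21)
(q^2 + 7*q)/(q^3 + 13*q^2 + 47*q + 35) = q/(q^2 + 6*q + 5)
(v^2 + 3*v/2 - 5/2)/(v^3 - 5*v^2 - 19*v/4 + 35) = 2*(v - 1)/(2*v^2 - 15*v + 28)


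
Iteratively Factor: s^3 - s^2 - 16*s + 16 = (s - 4)*(s^2 + 3*s - 4) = (s - 4)*(s - 1)*(s + 4)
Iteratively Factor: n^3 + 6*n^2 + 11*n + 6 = (n + 2)*(n^2 + 4*n + 3) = (n + 1)*(n + 2)*(n + 3)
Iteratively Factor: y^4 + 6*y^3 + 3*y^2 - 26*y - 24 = (y + 3)*(y^3 + 3*y^2 - 6*y - 8) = (y + 3)*(y + 4)*(y^2 - y - 2) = (y + 1)*(y + 3)*(y + 4)*(y - 2)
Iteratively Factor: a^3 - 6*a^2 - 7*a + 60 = (a - 4)*(a^2 - 2*a - 15) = (a - 5)*(a - 4)*(a + 3)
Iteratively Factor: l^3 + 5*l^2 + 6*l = (l)*(l^2 + 5*l + 6) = l*(l + 2)*(l + 3)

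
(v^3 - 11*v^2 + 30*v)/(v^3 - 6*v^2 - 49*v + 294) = v*(v - 5)/(v^2 - 49)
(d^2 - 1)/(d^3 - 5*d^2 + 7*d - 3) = (d + 1)/(d^2 - 4*d + 3)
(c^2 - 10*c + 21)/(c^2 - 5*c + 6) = (c - 7)/(c - 2)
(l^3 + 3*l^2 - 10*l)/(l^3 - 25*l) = (l - 2)/(l - 5)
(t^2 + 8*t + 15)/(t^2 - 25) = (t + 3)/(t - 5)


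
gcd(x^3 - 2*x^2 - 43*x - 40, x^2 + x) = x + 1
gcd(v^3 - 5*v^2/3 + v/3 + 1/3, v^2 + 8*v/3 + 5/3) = 1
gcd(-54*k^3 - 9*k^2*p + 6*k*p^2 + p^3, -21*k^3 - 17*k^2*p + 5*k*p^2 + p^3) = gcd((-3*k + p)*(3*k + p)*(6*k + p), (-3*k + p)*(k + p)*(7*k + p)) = -3*k + p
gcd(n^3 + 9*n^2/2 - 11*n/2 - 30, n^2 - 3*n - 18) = n + 3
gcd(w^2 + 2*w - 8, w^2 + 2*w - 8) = w^2 + 2*w - 8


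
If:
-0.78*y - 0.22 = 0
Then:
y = -0.28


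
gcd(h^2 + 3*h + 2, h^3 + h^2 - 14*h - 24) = h + 2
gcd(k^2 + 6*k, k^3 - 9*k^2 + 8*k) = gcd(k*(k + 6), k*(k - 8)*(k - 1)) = k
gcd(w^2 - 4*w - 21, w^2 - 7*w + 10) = 1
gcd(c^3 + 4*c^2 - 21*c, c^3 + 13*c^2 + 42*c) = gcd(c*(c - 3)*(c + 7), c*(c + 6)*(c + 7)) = c^2 + 7*c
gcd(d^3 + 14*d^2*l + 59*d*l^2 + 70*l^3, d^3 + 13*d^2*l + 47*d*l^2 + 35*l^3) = d^2 + 12*d*l + 35*l^2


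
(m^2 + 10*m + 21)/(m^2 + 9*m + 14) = (m + 3)/(m + 2)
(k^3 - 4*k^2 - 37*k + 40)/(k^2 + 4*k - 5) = k - 8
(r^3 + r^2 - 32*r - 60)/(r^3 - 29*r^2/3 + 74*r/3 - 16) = 3*(r^2 + 7*r + 10)/(3*r^2 - 11*r + 8)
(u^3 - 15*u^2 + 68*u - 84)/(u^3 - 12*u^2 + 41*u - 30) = (u^2 - 9*u + 14)/(u^2 - 6*u + 5)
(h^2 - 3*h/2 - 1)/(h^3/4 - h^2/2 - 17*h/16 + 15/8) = 8*(2*h^2 - 3*h - 2)/(4*h^3 - 8*h^2 - 17*h + 30)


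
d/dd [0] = 0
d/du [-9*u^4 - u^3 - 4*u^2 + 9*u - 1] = -36*u^3 - 3*u^2 - 8*u + 9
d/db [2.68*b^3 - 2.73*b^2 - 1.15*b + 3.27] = 8.04*b^2 - 5.46*b - 1.15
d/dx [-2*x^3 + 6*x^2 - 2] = 6*x*(2 - x)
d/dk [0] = 0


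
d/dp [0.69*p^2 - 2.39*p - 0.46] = 1.38*p - 2.39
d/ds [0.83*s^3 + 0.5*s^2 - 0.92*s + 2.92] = 2.49*s^2 + 1.0*s - 0.92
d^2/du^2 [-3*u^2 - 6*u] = -6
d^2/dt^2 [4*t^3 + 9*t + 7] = 24*t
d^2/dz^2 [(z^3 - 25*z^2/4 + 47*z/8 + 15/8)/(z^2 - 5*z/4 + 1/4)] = 20*(-4*z^3 + 60*z^2 - 72*z + 25)/(64*z^6 - 240*z^5 + 348*z^4 - 245*z^3 + 87*z^2 - 15*z + 1)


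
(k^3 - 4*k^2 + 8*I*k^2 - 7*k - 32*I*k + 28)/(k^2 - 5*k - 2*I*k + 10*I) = (k^3 + 4*k^2*(-1 + 2*I) - k*(7 + 32*I) + 28)/(k^2 - k*(5 + 2*I) + 10*I)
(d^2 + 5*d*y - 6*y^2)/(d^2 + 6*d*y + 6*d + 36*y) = (d - y)/(d + 6)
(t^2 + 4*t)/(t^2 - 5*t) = (t + 4)/(t - 5)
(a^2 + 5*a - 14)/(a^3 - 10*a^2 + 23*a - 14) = (a + 7)/(a^2 - 8*a + 7)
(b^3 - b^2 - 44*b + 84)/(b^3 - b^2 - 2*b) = (b^2 + b - 42)/(b*(b + 1))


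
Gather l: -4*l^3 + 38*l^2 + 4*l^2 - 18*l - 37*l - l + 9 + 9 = -4*l^3 + 42*l^2 - 56*l + 18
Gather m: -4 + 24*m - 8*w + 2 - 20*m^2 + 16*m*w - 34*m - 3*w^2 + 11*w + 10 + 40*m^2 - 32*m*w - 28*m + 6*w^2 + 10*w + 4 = 20*m^2 + m*(-16*w - 38) + 3*w^2 + 13*w + 12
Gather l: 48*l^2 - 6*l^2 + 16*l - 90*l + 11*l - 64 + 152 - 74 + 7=42*l^2 - 63*l + 21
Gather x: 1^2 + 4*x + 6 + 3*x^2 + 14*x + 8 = 3*x^2 + 18*x + 15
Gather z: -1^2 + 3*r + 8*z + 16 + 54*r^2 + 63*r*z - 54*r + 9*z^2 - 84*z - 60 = 54*r^2 - 51*r + 9*z^2 + z*(63*r - 76) - 45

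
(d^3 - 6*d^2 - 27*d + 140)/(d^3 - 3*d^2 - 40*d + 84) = (d^2 + d - 20)/(d^2 + 4*d - 12)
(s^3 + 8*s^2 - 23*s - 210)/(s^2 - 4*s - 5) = (s^2 + 13*s + 42)/(s + 1)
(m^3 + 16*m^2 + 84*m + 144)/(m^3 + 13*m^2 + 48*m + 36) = (m + 4)/(m + 1)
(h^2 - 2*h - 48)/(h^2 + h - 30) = (h - 8)/(h - 5)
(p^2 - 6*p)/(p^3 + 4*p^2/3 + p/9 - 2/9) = 9*p*(p - 6)/(9*p^3 + 12*p^2 + p - 2)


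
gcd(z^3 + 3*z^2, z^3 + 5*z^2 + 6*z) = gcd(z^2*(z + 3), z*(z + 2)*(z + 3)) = z^2 + 3*z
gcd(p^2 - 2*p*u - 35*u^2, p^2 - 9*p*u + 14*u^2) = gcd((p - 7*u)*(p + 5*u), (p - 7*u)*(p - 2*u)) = p - 7*u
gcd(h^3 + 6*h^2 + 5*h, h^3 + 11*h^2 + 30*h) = h^2 + 5*h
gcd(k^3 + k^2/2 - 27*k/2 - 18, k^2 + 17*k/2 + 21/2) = k + 3/2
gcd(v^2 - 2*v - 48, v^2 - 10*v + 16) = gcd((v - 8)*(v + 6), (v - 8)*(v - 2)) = v - 8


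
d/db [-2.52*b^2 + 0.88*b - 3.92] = 0.88 - 5.04*b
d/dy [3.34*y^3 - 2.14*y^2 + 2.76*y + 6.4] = 10.02*y^2 - 4.28*y + 2.76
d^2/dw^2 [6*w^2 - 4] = 12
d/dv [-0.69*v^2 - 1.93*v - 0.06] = -1.38*v - 1.93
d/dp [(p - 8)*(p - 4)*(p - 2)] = 3*p^2 - 28*p + 56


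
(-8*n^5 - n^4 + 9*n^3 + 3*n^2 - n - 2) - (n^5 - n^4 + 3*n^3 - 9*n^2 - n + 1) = -9*n^5 + 6*n^3 + 12*n^2 - 3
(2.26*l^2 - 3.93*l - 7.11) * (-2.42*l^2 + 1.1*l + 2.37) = -5.4692*l^4 + 11.9966*l^3 + 18.2394*l^2 - 17.1351*l - 16.8507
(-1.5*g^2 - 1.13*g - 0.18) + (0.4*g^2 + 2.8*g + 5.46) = -1.1*g^2 + 1.67*g + 5.28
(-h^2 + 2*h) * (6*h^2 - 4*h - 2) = -6*h^4 + 16*h^3 - 6*h^2 - 4*h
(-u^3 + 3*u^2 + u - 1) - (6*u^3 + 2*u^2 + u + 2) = -7*u^3 + u^2 - 3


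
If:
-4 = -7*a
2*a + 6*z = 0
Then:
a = 4/7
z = -4/21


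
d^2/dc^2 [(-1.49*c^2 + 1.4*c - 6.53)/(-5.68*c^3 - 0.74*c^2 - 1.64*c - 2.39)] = (96.1419520000001*c^6 - 271.00416*c^5 + 2409.496896*c^4 + 176.904416*c^3 + 598.67658*c^2 - 469.471248*c + 40.025198)/(183.250432*c^9 + 71.622528*c^8 + 168.062112*c^7 + 273.08612*c^6 + 108.798864*c^5 + 143.477172*c^4 + 119.148152*c^3 + 31.965294*c^2 + 28.103532*c + 13.651919)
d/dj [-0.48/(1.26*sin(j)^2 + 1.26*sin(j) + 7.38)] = (1.2096*sin(j) + 0.6048)*cos(j)/(1.26*sin(j)^2 + 1.26*sin(j) + 7.38)^2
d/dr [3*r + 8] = 3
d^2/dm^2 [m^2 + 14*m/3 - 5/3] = 2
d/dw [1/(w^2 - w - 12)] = (1 - 2*w)/(-w^2 + w + 12)^2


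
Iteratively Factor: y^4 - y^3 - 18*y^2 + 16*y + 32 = (y - 2)*(y^3 + y^2 - 16*y - 16) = (y - 4)*(y - 2)*(y^2 + 5*y + 4) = (y - 4)*(y - 2)*(y + 4)*(y + 1)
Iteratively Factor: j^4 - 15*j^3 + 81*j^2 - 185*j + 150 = (j - 2)*(j^3 - 13*j^2 + 55*j - 75) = (j - 5)*(j - 2)*(j^2 - 8*j + 15) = (j - 5)*(j - 3)*(j - 2)*(j - 5)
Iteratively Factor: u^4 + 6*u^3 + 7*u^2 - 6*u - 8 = (u - 1)*(u^3 + 7*u^2 + 14*u + 8) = (u - 1)*(u + 4)*(u^2 + 3*u + 2) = (u - 1)*(u + 1)*(u + 4)*(u + 2)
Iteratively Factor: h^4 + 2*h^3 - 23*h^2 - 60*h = (h - 5)*(h^3 + 7*h^2 + 12*h) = (h - 5)*(h + 4)*(h^2 + 3*h) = h*(h - 5)*(h + 4)*(h + 3)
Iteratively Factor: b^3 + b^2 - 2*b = (b + 2)*(b^2 - b) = b*(b + 2)*(b - 1)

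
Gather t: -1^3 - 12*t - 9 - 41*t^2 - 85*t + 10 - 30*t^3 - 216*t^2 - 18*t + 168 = -30*t^3 - 257*t^2 - 115*t + 168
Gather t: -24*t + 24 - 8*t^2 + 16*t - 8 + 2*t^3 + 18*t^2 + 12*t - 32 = 2*t^3 + 10*t^2 + 4*t - 16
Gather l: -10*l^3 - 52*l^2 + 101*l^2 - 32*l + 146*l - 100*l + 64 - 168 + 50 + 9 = -10*l^3 + 49*l^2 + 14*l - 45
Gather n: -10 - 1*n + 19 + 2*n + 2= n + 11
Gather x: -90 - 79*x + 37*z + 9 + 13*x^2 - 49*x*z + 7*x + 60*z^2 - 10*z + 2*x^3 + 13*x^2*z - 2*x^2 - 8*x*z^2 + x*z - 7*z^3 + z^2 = 2*x^3 + x^2*(13*z + 11) + x*(-8*z^2 - 48*z - 72) - 7*z^3 + 61*z^2 + 27*z - 81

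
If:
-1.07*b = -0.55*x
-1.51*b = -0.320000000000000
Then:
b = 0.21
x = 0.41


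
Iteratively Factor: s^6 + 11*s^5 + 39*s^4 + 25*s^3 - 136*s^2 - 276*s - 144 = (s + 1)*(s^5 + 10*s^4 + 29*s^3 - 4*s^2 - 132*s - 144) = (s + 1)*(s + 2)*(s^4 + 8*s^3 + 13*s^2 - 30*s - 72) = (s - 2)*(s + 1)*(s + 2)*(s^3 + 10*s^2 + 33*s + 36) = (s - 2)*(s + 1)*(s + 2)*(s + 3)*(s^2 + 7*s + 12) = (s - 2)*(s + 1)*(s + 2)*(s + 3)^2*(s + 4)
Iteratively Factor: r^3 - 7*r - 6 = (r - 3)*(r^2 + 3*r + 2) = (r - 3)*(r + 1)*(r + 2)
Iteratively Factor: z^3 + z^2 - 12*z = (z - 3)*(z^2 + 4*z) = (z - 3)*(z + 4)*(z)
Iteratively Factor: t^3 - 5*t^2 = (t)*(t^2 - 5*t) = t*(t - 5)*(t)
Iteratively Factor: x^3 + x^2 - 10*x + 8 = (x + 4)*(x^2 - 3*x + 2) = (x - 1)*(x + 4)*(x - 2)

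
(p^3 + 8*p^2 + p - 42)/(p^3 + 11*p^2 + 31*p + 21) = (p - 2)/(p + 1)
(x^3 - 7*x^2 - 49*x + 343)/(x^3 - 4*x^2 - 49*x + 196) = (x - 7)/(x - 4)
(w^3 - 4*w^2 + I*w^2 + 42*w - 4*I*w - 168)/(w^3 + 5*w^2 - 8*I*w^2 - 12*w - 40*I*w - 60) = (w^2 + w*(-4 + 7*I) - 28*I)/(w^2 + w*(5 - 2*I) - 10*I)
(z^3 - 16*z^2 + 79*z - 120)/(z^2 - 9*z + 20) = (z^2 - 11*z + 24)/(z - 4)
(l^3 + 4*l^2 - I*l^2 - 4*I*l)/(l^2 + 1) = l*(l + 4)/(l + I)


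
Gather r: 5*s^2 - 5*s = 5*s^2 - 5*s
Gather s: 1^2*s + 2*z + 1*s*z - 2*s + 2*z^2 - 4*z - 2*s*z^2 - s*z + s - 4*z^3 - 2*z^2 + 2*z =-2*s*z^2 - 4*z^3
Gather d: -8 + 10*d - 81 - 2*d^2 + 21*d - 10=-2*d^2 + 31*d - 99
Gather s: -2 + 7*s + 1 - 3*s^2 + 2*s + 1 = -3*s^2 + 9*s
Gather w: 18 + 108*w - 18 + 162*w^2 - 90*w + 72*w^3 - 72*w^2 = 72*w^3 + 90*w^2 + 18*w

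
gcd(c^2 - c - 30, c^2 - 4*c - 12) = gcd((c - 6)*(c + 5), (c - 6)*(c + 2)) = c - 6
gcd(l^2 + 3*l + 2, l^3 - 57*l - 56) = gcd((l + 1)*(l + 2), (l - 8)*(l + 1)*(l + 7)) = l + 1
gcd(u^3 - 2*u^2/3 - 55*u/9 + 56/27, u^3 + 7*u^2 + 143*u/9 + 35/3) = u + 7/3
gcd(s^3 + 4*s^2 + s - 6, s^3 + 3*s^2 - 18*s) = 1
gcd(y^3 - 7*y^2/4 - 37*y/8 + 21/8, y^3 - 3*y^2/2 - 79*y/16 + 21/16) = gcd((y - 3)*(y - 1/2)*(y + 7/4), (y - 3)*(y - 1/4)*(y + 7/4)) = y^2 - 5*y/4 - 21/4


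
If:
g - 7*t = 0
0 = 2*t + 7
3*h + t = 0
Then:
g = -49/2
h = 7/6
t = -7/2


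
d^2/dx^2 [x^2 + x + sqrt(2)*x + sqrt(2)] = 2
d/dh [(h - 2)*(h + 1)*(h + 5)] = 3*h^2 + 8*h - 7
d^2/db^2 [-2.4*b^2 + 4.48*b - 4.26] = -4.80000000000000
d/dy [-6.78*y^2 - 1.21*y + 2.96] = -13.56*y - 1.21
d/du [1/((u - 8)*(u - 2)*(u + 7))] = (-(u - 8)*(u - 2) - (u - 8)*(u + 7) - (u - 2)*(u + 7))/((u - 8)^2*(u - 2)^2*(u + 7)^2)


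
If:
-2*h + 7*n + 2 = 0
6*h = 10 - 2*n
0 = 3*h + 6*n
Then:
No Solution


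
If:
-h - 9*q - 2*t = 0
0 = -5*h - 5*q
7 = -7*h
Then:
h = -1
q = 1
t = -4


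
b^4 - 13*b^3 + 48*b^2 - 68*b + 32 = (b - 8)*(b - 2)^2*(b - 1)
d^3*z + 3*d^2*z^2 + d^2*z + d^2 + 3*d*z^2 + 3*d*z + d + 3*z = (d + 1)*(d + 3*z)*(d*z + 1)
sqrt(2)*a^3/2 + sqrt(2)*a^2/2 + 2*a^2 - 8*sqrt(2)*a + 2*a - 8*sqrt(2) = (a - 2*sqrt(2))*(a + 4*sqrt(2))*(sqrt(2)*a/2 + sqrt(2)/2)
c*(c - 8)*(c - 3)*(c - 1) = c^4 - 12*c^3 + 35*c^2 - 24*c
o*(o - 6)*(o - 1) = o^3 - 7*o^2 + 6*o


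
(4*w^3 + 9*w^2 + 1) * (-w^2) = -4*w^5 - 9*w^4 - w^2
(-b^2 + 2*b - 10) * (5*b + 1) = -5*b^3 + 9*b^2 - 48*b - 10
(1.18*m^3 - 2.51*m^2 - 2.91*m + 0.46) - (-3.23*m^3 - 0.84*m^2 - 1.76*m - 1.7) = 4.41*m^3 - 1.67*m^2 - 1.15*m + 2.16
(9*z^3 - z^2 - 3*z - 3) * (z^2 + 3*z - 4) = 9*z^5 + 26*z^4 - 42*z^3 - 8*z^2 + 3*z + 12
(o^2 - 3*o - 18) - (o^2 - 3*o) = -18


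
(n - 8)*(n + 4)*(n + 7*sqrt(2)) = n^3 - 4*n^2 + 7*sqrt(2)*n^2 - 28*sqrt(2)*n - 32*n - 224*sqrt(2)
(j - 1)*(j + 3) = j^2 + 2*j - 3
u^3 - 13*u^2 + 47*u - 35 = (u - 7)*(u - 5)*(u - 1)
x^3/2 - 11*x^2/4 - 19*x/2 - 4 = (x/2 + 1)*(x - 8)*(x + 1/2)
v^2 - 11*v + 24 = (v - 8)*(v - 3)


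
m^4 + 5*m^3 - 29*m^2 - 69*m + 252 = (m - 3)^2*(m + 4)*(m + 7)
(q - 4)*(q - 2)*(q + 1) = q^3 - 5*q^2 + 2*q + 8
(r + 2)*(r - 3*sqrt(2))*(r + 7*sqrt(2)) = r^3 + 2*r^2 + 4*sqrt(2)*r^2 - 42*r + 8*sqrt(2)*r - 84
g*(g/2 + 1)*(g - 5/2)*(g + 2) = g^4/2 + 3*g^3/4 - 3*g^2 - 5*g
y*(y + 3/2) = y^2 + 3*y/2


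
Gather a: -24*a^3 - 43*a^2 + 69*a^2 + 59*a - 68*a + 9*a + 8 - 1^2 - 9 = -24*a^3 + 26*a^2 - 2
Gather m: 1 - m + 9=10 - m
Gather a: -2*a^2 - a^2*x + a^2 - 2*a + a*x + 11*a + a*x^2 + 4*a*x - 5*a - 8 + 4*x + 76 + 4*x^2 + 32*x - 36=a^2*(-x - 1) + a*(x^2 + 5*x + 4) + 4*x^2 + 36*x + 32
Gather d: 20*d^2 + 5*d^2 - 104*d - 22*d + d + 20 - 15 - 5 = 25*d^2 - 125*d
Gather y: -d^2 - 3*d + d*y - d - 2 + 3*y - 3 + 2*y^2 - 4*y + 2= -d^2 - 4*d + 2*y^2 + y*(d - 1) - 3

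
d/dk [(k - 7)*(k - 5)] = 2*k - 12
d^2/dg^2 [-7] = 0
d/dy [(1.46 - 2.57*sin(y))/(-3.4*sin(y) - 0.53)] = 6.3261*cos(y)/(3.4*sin(y) + 0.53)^2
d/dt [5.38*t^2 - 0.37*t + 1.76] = 10.76*t - 0.37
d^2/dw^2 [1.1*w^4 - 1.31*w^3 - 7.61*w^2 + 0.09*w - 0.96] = 13.2*w^2 - 7.86*w - 15.22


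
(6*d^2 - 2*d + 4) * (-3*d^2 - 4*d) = -18*d^4 - 18*d^3 - 4*d^2 - 16*d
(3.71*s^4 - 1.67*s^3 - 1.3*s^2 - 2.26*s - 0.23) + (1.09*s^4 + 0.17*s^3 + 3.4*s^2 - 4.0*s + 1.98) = 4.8*s^4 - 1.5*s^3 + 2.1*s^2 - 6.26*s + 1.75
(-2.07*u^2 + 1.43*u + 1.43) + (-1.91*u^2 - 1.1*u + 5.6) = -3.98*u^2 + 0.33*u + 7.03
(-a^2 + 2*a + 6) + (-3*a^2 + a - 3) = -4*a^2 + 3*a + 3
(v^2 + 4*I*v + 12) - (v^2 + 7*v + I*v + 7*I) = -7*v + 3*I*v + 12 - 7*I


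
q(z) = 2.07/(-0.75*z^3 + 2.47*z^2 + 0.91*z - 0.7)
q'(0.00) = -3.84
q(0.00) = -2.96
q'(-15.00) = 0.00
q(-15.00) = 0.00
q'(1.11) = -1.38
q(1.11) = 0.89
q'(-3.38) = 0.03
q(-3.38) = 0.04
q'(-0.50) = 22.31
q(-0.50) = -4.66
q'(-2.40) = 0.10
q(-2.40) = 0.10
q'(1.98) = -0.16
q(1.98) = 0.42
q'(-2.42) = 0.10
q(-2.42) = 0.09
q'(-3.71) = 0.02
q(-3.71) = 0.03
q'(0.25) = -38.14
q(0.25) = -6.28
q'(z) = 2.07*(2.25*z^2 - 4.94*z - 0.91)/(-0.75*z^3 + 2.47*z^2 + 0.91*z - 0.7)^2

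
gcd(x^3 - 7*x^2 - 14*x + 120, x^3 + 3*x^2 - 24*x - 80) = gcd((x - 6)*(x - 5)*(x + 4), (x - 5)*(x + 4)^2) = x^2 - x - 20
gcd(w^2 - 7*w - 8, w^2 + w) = w + 1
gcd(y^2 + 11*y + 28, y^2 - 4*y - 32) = y + 4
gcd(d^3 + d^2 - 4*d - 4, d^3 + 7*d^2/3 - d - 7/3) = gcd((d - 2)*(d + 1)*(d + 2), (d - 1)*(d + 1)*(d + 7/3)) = d + 1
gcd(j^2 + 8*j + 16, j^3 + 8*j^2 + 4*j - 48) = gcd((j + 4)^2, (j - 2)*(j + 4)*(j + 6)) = j + 4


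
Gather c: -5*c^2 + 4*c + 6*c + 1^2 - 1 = -5*c^2 + 10*c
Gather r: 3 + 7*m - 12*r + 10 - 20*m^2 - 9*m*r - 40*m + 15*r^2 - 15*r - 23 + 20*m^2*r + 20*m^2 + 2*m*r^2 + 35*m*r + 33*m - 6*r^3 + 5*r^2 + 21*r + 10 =-6*r^3 + r^2*(2*m + 20) + r*(20*m^2 + 26*m - 6)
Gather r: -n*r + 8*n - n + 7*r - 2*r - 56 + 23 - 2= 7*n + r*(5 - n) - 35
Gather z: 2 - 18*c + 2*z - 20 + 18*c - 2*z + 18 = 0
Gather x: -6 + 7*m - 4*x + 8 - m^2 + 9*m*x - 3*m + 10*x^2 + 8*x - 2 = -m^2 + 4*m + 10*x^2 + x*(9*m + 4)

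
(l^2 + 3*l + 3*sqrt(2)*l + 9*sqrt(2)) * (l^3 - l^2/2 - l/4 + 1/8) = l^5 + 5*l^4/2 + 3*sqrt(2)*l^4 - 7*l^3/4 + 15*sqrt(2)*l^3/2 - 21*sqrt(2)*l^2/4 - 5*l^2/8 - 15*sqrt(2)*l/8 + 3*l/8 + 9*sqrt(2)/8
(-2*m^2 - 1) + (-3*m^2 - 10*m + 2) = -5*m^2 - 10*m + 1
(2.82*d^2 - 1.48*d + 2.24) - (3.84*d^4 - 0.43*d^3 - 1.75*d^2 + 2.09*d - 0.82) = -3.84*d^4 + 0.43*d^3 + 4.57*d^2 - 3.57*d + 3.06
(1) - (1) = 0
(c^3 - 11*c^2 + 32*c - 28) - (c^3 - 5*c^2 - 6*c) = -6*c^2 + 38*c - 28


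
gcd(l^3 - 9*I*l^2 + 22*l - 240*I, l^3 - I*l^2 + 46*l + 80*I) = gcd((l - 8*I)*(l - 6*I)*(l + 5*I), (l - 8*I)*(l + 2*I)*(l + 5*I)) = l^2 - 3*I*l + 40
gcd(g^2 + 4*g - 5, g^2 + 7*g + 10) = g + 5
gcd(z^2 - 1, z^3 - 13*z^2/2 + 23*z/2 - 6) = z - 1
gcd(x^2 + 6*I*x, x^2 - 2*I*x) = x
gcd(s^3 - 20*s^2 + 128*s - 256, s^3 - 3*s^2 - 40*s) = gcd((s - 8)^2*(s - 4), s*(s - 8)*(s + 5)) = s - 8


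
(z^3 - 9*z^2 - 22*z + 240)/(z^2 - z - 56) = (z^2 - z - 30)/(z + 7)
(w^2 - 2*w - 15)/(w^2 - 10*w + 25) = (w + 3)/(w - 5)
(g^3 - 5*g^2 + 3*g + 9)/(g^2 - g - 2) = (g^2 - 6*g + 9)/(g - 2)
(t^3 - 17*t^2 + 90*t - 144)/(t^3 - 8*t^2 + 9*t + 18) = (t - 8)/(t + 1)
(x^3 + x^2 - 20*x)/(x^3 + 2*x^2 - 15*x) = (x - 4)/(x - 3)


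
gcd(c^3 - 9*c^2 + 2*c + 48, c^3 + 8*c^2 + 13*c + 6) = 1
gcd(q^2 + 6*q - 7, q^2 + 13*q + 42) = q + 7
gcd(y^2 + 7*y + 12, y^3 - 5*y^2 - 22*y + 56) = y + 4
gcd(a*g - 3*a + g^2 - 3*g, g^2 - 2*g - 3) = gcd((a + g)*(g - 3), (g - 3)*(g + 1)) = g - 3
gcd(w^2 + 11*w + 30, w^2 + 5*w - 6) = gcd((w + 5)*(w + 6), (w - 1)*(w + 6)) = w + 6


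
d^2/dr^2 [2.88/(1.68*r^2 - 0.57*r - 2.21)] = (16.257024*r^2 - 5.515776*r - 2.88*(3.36*r - 0.57)*(6.72*r - 1.14) - 21.385728)/(-1.68*r^2 + 0.57*r + 2.21)^3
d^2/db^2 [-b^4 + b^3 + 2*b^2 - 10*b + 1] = -12*b^2 + 6*b + 4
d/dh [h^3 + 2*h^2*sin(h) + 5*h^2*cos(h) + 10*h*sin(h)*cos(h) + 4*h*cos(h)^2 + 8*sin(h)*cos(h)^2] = -5*h^2*sin(h) + 2*h^2*cos(h) + 3*h^2 + 4*h*sin(h) - 4*h*sin(2*h) + 10*h*cos(h) + 10*h*cos(2*h) + 5*sin(2*h) + 2*cos(h) + 2*cos(2*h) + 6*cos(3*h) + 2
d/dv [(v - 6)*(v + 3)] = 2*v - 3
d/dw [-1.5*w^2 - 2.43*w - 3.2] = -3.0*w - 2.43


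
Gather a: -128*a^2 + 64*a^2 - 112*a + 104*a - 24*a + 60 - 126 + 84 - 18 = -64*a^2 - 32*a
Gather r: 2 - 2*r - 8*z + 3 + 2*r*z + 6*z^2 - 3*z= r*(2*z - 2) + 6*z^2 - 11*z + 5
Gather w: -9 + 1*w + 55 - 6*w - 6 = 40 - 5*w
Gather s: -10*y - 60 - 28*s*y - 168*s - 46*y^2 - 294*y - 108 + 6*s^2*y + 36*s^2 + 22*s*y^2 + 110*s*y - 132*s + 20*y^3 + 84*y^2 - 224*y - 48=s^2*(6*y + 36) + s*(22*y^2 + 82*y - 300) + 20*y^3 + 38*y^2 - 528*y - 216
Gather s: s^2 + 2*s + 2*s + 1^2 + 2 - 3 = s^2 + 4*s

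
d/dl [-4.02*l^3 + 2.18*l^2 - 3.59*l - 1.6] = -12.06*l^2 + 4.36*l - 3.59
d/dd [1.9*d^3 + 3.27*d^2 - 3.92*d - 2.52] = 5.7*d^2 + 6.54*d - 3.92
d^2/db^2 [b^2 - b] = 2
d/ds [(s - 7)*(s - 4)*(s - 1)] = 3*s^2 - 24*s + 39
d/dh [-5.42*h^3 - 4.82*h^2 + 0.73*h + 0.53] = -16.26*h^2 - 9.64*h + 0.73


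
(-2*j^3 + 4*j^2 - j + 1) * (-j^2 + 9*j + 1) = 2*j^5 - 22*j^4 + 35*j^3 - 6*j^2 + 8*j + 1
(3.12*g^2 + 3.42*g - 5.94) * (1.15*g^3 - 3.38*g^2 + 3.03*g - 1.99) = 3.588*g^5 - 6.6126*g^4 - 8.937*g^3 + 24.231*g^2 - 24.804*g + 11.8206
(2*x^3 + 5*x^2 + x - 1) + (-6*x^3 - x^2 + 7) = -4*x^3 + 4*x^2 + x + 6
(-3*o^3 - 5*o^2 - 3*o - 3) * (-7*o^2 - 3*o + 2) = 21*o^5 + 44*o^4 + 30*o^3 + 20*o^2 + 3*o - 6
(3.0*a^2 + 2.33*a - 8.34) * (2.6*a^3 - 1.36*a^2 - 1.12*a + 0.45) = 7.8*a^5 + 1.978*a^4 - 28.2128*a^3 + 10.0828*a^2 + 10.3893*a - 3.753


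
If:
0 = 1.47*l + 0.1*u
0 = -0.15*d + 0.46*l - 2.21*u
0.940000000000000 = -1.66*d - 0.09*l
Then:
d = -0.57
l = -0.00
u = 0.04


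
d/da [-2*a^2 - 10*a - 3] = -4*a - 10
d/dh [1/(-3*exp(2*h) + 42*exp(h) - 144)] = 2*(exp(h) - 7)*exp(h)/(3*(exp(2*h) - 14*exp(h) + 48)^2)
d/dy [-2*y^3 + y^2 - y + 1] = -6*y^2 + 2*y - 1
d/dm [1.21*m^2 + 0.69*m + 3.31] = 2.42*m + 0.69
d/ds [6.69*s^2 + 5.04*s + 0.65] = 13.38*s + 5.04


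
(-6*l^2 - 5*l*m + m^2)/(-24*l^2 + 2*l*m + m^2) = (-6*l^2 - 5*l*m + m^2)/(-24*l^2 + 2*l*m + m^2)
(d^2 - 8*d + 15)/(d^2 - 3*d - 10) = (d - 3)/(d + 2)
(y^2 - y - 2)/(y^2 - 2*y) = (y + 1)/y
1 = 1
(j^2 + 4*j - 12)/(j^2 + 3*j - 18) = (j - 2)/(j - 3)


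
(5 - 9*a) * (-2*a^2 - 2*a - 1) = 18*a^3 + 8*a^2 - a - 5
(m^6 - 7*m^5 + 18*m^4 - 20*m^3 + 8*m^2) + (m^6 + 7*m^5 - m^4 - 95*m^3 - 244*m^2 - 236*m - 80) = 2*m^6 + 17*m^4 - 115*m^3 - 236*m^2 - 236*m - 80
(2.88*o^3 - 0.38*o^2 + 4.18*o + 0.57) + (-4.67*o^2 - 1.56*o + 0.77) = 2.88*o^3 - 5.05*o^2 + 2.62*o + 1.34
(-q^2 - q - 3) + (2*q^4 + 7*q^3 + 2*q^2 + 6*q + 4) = 2*q^4 + 7*q^3 + q^2 + 5*q + 1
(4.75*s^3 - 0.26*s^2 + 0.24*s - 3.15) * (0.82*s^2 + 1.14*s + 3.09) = 3.895*s^5 + 5.2018*s^4 + 14.5779*s^3 - 3.1128*s^2 - 2.8494*s - 9.7335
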